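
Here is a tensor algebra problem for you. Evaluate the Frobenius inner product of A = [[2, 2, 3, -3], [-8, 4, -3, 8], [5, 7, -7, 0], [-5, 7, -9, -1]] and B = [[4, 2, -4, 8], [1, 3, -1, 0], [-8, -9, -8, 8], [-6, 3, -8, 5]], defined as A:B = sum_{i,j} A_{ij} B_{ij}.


A:B = sum over all i,j of A_{ij} * B_{ij}.
Row 1: 2*4=8, 2*2=4, 3*-4=-12, -3*8=-24 => row sum = -24
Row 2: -8*1=-8, 4*3=12, -3*-1=3, 8*0=0 => row sum = 7
Row 3: 5*-8=-40, 7*-9=-63, -7*-8=56, 0*8=0 => row sum = -47
Row 4: -5*-6=30, 7*3=21, -9*-8=72, -1*5=-5 => row sum = 118
Total = -24 + 7 + -47 + 118 = 54

54


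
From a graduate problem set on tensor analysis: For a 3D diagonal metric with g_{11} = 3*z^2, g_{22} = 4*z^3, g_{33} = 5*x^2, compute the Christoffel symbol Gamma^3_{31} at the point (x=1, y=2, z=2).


For a diagonal metric, Gamma^k_{ij} = (1/2) g^{kk} (dg_{ik}/dx_j + dg_{jk}/dx_i - dg_{ij}/dx_k).
The metric is diagonal, so g_{ab} = 0 for a != b.
At the given point: g_{11} = 12, g_{22} = 32, g_{33} = 5
g^{33} = 1/5
dg_{33}/dx_1 = dg_{33}/dx_1 = 10
dg_{13}/dx_3 = 0 (off-diagonal)
dg_{31}/dx_3 = 0 (off-diagonal)
Numerator = 10 + 0 - 0 = 10
Gamma^3_{31} = 10 / (2 * 5) = 1

1


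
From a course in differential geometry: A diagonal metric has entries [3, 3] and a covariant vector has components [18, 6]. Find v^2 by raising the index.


To raise an index with a diagonal metric: v^i = v_i / g_{ii}.
For index 2: v_2 = 6, g_{22} = 3
v^2 = 6 / 3 = 2

2


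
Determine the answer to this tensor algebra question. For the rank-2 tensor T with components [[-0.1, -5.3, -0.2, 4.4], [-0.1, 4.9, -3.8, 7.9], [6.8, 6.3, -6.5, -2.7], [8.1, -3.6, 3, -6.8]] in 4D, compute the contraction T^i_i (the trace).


The contraction (trace) of a rank-2 tensor is the sum of its diagonal elements.
Diagonal entries: A[1,1] = -0.1, A[2,2] = 4.9, A[3,3] = -6.5, A[4,4] = -6.8
Tr(A) = -0.1 + 4.9 + -6.5 + -6.8 = -8.5

-8.5


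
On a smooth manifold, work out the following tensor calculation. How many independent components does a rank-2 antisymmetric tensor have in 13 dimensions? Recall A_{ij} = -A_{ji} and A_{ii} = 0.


An antisymmetric rank-2 tensor satisfies A_{ij} = -A_{ji}, so diagonal entries are zero.
The independent components are the upper-triangular entries: C(n, 2) = n(n-1)/2.
n = 13
C(13, 2) = 13 * 12 / 2 = 156 / 2 = 78

78


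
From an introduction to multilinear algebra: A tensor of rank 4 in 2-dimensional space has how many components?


The number of components of a rank-r tensor in d dimensions is d^r.
Here d = 2 and r = 4.
2^4 = 16

16


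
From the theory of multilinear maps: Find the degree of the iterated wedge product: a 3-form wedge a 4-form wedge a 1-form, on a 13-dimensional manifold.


The degree of a wedge product is the sum of the degrees of the individual forms.
Degrees: 3, 4, 1
Total degree = 3 + 4 + 1 = 8

8


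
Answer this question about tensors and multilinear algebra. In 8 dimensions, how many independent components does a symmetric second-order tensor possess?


A symmetric rank-2 tensor in d dimensions has d(d+1)/2 independent components.
d = 8
d(d+1)/2 = 8 * 9 / 2 = 72 / 2 = 36

36


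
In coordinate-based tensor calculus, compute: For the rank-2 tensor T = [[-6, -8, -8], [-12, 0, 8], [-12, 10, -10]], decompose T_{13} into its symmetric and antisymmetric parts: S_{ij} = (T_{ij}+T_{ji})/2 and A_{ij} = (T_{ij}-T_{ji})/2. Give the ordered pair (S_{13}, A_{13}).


T_{13} = -8
T_{31} = -12
S_{13} = (-8 + -12)/2 = -20/2 = -10
A_{13} = (-8 - -12)/2 = 4/2 = 2
Check: S + A = -10 + 2 = -8 = T_{13}.

(-10, 2)


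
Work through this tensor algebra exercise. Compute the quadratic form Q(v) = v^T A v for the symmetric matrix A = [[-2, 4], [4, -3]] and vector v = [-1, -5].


First compute Av:
(Av)_1 = -2*-1 + 4*-5 = -18
(Av)_2 = 4*-1 + -3*-5 = 11
Av = [-18, 11]
Then v^T (Av) = -1*-18 + -5*11
= 18 + -55 = -37

-37


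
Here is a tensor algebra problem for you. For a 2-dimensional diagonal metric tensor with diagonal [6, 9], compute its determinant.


For a diagonal metric, the determinant is the product of diagonal entries.
Diagonal entries: 6, 9
det(g) = 6 * 9 = 54

54


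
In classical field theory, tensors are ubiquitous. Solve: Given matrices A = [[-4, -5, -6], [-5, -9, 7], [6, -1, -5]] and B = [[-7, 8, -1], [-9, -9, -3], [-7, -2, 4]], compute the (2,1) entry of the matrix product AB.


(AB)_{ij} = sum_k A_{ik} B_{kj}.
For i=2, j=1:
A_{21} * B_{11} = -5 * -7 = 35
A_{22} * B_{21} = -9 * -9 = 81
A_{23} * B_{31} = 7 * -7 = -49
Sum = 35 + 81 + -49 = 67

67


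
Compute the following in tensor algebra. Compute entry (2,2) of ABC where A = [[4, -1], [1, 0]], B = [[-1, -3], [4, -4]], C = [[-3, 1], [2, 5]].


(ABC)_{22} = sum_m (AB)_{2m} C_{m2}. First compute row 2 of AB.
(AB)_{21} = 1*-1 + 0*4 = -1
(AB)_{22} = 1*-3 + 0*-4 = -3
Now contract with column 2 of C:
(AB)_{21} * C_{12} = -1 * 1 = -1
(AB)_{22} * C_{22} = -3 * 5 = -15
(ABC)_{22} = -1 + -15 = -16

-16


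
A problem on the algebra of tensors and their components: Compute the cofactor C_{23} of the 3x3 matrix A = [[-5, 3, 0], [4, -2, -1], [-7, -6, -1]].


To find cofactor C_{23}, delete row 2 and column 3.
The resulting 2x2 submatrix is: [[-5, 3], [-7, -6]]
Minor M_{23} = -5*-6 - 3*-7
  = 30 - -21 = 51
Sign = (-1)^(2+3) = (-1)^5 = -1
Cofactor C_{23} = -1 * 51 = -51

-51


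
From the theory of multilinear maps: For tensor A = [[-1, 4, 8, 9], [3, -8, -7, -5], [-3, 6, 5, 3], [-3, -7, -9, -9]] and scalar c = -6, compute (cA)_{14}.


Scalar multiplication: (cA)_{ij} = c * A_{ij}.
c = -6
A_{14} = 9
(cA)_{14} = -6 * 9 = -54

-54


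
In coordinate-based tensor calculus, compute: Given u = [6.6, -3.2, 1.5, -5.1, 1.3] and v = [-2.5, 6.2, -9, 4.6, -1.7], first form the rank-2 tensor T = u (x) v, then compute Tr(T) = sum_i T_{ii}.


The outer product gives T_{ij} = u_i v_j.
The trace (contraction) is Tr(T) = sum_i T_{ii} = sum_i u_i v_i.
Diagonal entries:
T_{11} = u_1 * v_1 = 6.6 * -2.5 = -16.5
T_{22} = u_2 * v_2 = -3.2 * 6.2 = -19.84
T_{33} = u_3 * v_3 = 1.5 * -9 = -13.5
T_{44} = u_4 * v_4 = -5.1 * 4.6 = -23.46
T_{55} = u_5 * v_5 = 1.3 * -1.7 = -2.21
Tr(T) = -16.5 + -19.84 + -13.5 + -23.46 + -2.21 = -75.51

-75.51


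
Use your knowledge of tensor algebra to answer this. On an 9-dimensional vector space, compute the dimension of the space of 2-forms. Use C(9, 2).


The dimension of the space of p-forms on an n-dimensional space is C(n, p).
n = 9, p = 2
C(9, 2) = 9! / (2! * 7!) = 36

36


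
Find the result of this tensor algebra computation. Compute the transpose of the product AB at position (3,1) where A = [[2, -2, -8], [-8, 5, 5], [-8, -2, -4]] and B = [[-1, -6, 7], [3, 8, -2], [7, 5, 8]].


(AB)^T_{ij} = (AB)_{ji} = sum_k A_{jk} B_{ki}.
For i=3, j=1 we need (AB)_{13}:
A_{11} * B_{13} = 2 * 7 = 14
A_{12} * B_{23} = -2 * -2 = 4
A_{13} * B_{33} = -8 * 8 = -64
Sum = 14 + 4 + -64 = -46

-46


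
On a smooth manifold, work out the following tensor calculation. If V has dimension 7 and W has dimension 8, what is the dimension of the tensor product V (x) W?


The dimension of a tensor product is the product of dimensions.
dim(V) = 7, dim(W) = 8
dim(V (x) W) = 7 * 8 = 56

56


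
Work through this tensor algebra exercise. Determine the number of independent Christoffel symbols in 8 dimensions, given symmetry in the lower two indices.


Christoffel symbols Gamma^k_{ij} are symmetric in i,j, so there are d * d(d+1)/2 independent symbols.
d = 8
d(d+1)/2 = 8 * 9 / 2 = 36
Total = 8 * 36 = 288

288


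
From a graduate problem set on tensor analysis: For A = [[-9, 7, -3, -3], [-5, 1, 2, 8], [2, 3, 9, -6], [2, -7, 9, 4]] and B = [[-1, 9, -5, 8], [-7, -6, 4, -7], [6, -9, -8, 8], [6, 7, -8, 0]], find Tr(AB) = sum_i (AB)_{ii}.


Tr(AB) = sum_i (AB)_{ii} where (AB)_{ii} = sum_k A_{ik} B_{ki}.
(AB)_{11} = -9*-1 + 7*-7 + -3*6 + -3*6 = -76
(AB)_{22} = -5*9 + 1*-6 + 2*-9 + 8*7 = -13
(AB)_{33} = 2*-5 + 3*4 + 9*-8 + -6*-8 = -22
(AB)_{44} = 2*8 + -7*-7 + 9*8 + 4*0 = 137
Tr(AB) = -76 + -13 + -22 + 137 = 26

26


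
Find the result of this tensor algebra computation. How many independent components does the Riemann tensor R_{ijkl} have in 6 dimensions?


The Riemann tensor in d dimensions has d^2(d^2 - 1)/12 independent components.
d = 6, so d^2 = 36
d^2 - 1 = 35
d^2(d^2 - 1) = 36 * 35 = 1260
Divide by 12: 1260 / 12 = 105

105


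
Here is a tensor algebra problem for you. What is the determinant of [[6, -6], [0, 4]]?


For a 2x2 matrix [[a, b], [c, d]], det = a*d - b*c.
a = 6, b = -6, c = 0, d = 4
a*d = 6 * 4 = 24
b*c = -6 * 0 = 0
det = 24 - 0 = 24

24


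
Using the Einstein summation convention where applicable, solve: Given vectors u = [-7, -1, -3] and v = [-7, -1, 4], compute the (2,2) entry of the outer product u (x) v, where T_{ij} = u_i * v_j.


The outer product entry T_{ij} = u_i * v_j.
We need i=2, j=2.
u_2 = -1, v_2 = -1
T_{2,2} = -1 * -1 = 1

1


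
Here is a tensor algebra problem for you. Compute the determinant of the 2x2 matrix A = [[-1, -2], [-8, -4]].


For a 2x2 matrix [[a, b], [c, d]], det = a*d - b*c.
a = -1, b = -2, c = -8, d = -4
a*d = -1 * -4 = 4
b*c = -2 * -8 = 16
det = 4 - 16 = -12

-12


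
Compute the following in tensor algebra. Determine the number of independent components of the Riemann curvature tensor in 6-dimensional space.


The Riemann tensor in d dimensions has d^2(d^2 - 1)/12 independent components.
d = 6, so d^2 = 36
d^2 - 1 = 35
d^2(d^2 - 1) = 36 * 35 = 1260
Divide by 12: 1260 / 12 = 105

105


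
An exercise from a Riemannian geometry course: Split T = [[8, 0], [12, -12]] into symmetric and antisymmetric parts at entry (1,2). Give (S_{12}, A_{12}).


T_{12} = 0
T_{21} = 12
S_{12} = (0 + 12)/2 = 12/2 = 6
A_{12} = (0 - 12)/2 = -12/2 = -6
Check: S + A = 6 + -6 = 0 = T_{12}.

(6, -6)


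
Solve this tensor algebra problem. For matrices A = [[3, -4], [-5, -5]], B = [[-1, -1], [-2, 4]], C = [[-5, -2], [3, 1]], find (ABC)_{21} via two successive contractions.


(ABC)_{21} = sum_m (AB)_{2m} C_{m1}. First compute row 2 of AB.
(AB)_{21} = -5*-1 + -5*-2 = 15
(AB)_{22} = -5*-1 + -5*4 = -15
Now contract with column 1 of C:
(AB)_{21} * C_{11} = 15 * -5 = -75
(AB)_{22} * C_{21} = -15 * 3 = -45
(ABC)_{21} = -75 + -45 = -120

-120


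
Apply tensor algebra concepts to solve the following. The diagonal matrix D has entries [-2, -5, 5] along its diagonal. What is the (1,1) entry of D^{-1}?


For a diagonal matrix, the inverse has entries (D^{-1})_{ii} = 1/d_{ii}.
The diagonal entries are: d_{11} = -2, d_{22} = -5, d_{33} = 5
We need (D^{-1})_{11} = 1/d_{11} = 1/-2 = -1/2

-1/2


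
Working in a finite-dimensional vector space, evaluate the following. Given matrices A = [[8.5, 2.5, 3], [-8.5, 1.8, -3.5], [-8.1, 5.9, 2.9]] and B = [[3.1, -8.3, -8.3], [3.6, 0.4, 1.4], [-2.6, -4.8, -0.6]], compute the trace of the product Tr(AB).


Tr(AB) = sum_i (AB)_{ii} where (AB)_{ii} = sum_k A_{ik} B_{ki}.
(AB)_{11} = 8.5*3.1 + 2.5*3.6 + 3*-2.6 = 27.55
(AB)_{22} = -8.5*-8.3 + 1.8*0.4 + -3.5*-4.8 = 88.07
(AB)_{33} = -8.1*-8.3 + 5.9*1.4 + 2.9*-0.6 = 73.75
Tr(AB) = 27.55 + 88.07 + 73.75 = 189.37

189.37


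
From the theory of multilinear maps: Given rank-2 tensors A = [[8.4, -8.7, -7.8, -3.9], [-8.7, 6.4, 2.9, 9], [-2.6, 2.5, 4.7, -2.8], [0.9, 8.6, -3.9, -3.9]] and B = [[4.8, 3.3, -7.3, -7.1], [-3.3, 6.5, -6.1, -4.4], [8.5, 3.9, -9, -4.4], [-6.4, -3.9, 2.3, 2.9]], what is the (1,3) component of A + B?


Tensor addition is component-wise: (A + B)_{ij} = A_{ij} + B_{ij}.
A_{13} = -7.8
B_{13} = -7.3
(A + B)_{13} = -7.8 + -7.3 = -15.1

-15.1


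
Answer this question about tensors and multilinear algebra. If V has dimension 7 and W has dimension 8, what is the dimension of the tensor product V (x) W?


The dimension of a tensor product is the product of dimensions.
dim(V) = 7, dim(W) = 8
dim(V (x) W) = 7 * 8 = 56

56


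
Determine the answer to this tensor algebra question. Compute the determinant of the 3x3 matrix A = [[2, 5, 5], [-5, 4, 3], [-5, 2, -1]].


Expanding along the first row, det(A) = a11*M_11 - a12*M_12 + a13*M_13, where M_1j is the (1,j) minor.
Minor M_11 = 4*-1 - 3*2 = -10
Minor M_12 = -5*-1 - 3*-5 = 20
Minor M_13 = -5*2 - 4*-5 = 10
det = 2*(-10) - 5*(20) + 5*(10)
    = -20 - 100 + 50
    = -70

-70


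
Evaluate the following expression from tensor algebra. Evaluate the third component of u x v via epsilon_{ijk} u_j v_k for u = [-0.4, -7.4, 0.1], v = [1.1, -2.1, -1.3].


(u x v)_3 = sum_{j,k} epsilon_{3jk} u_j v_k. Only permutations of (1,2,3) contribute; the two non-zero terms are:
eps_{312} u_1 v_2 = 1 * -0.4 * -2.1 = 0.84
eps_{321} u_2 v_1 = -1 * -7.4 * 1.1 = 8.14
(u x v)_3 = 8.98

8.98


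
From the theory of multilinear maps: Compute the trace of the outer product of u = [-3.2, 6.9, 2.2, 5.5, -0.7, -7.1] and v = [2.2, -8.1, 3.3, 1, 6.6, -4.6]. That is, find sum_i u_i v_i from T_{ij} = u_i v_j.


The outer product gives T_{ij} = u_i v_j.
The trace (contraction) is Tr(T) = sum_i T_{ii} = sum_i u_i v_i.
Diagonal entries:
T_{11} = u_1 * v_1 = -3.2 * 2.2 = -7.04
T_{22} = u_2 * v_2 = 6.9 * -8.1 = -55.89
T_{33} = u_3 * v_3 = 2.2 * 3.3 = 7.26
T_{44} = u_4 * v_4 = 5.5 * 1 = 5.5
T_{55} = u_5 * v_5 = -0.7 * 6.6 = -4.62
T_{66} = u_6 * v_6 = -7.1 * -4.6 = 32.66
Tr(T) = -7.04 + -55.89 + 7.26 + 5.5 + -4.62 + 32.66 = -22.13

-22.13


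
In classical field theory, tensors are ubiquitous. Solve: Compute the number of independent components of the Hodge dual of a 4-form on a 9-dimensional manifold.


The Hodge dual of a p-form on an n-dimensional manifold is an (n-p)-form.
n = 9, p = 4, so dual degree = 9 - 4 = 5
The number of components is C(n, n-p) = C(9, 5) = 126

126


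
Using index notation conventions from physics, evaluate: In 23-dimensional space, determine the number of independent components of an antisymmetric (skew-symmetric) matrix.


An antisymmetric rank-2 tensor satisfies A_{ij} = -A_{ji}, so diagonal entries are zero.
The independent components are the upper-triangular entries: C(n, 2) = n(n-1)/2.
n = 23
C(23, 2) = 23 * 22 / 2 = 506 / 2 = 253

253


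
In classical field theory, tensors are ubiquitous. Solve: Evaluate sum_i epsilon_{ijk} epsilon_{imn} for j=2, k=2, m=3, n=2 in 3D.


Using the identity: epsilon_{ijk} epsilon_{imn} = delta_{jm} delta_{kn} - delta_{jn} delta_{km}.
delta_{23} = 0
delta_{22} = 1
delta_{22} = 1
delta_{23} = 0
Result = 0 * 1 - 1 * 0 = 0 - 0 = 0

0


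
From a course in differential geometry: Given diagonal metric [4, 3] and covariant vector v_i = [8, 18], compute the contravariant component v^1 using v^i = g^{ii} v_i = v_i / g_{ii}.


To raise an index with a diagonal metric: v^i = v_i / g_{ii}.
For index 1: v_1 = 8, g_{11} = 4
v^1 = 8 / 4 = 2

2


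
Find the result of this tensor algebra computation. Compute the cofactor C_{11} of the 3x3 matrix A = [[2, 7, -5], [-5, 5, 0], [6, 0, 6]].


To find cofactor C_{11}, delete row 1 and column 1.
The resulting 2x2 submatrix is: [[5, 0], [0, 6]]
Minor M_{11} = 5*6 - 0*0
  = 30 - 0 = 30
Sign = (-1)^(1+1) = (-1)^2 = 1
Cofactor C_{11} = 1 * 30 = 30

30


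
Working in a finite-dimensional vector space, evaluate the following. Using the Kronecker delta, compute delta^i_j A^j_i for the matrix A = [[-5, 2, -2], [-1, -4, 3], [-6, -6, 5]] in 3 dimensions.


The contraction (trace) of a rank-2 tensor is the sum of its diagonal elements.
Diagonal entries: A[1,1] = -5, A[2,2] = -4, A[3,3] = 5
Tr(A) = -5 + -4 + 5 = -4

-4


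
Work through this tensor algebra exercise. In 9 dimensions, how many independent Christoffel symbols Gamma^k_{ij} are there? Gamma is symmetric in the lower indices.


Christoffel symbols Gamma^k_{ij} are symmetric in i,j, so there are d * d(d+1)/2 independent symbols.
d = 9
d(d+1)/2 = 9 * 10 / 2 = 45
Total = 9 * 45 = 405

405


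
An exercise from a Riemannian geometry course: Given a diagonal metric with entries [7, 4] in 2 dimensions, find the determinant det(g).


For a diagonal metric, the determinant is the product of diagonal entries.
Diagonal entries: 7, 4
det(g) = 7 * 4 = 28

28


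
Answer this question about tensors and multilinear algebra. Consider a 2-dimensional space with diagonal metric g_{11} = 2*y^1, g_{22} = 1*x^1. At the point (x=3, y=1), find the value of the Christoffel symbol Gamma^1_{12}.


For a diagonal metric, Gamma^k_{ij} = (1/2) g^{kk} (dg_{ik}/dx_j + dg_{jk}/dx_i - dg_{ij}/dx_k).
The metric is diagonal, so g_{ab} = 0 for a != b.
At the given point: g_{11} = 2, g_{22} = 3
g^{11} = 1/2
dg_{11}/dx_2 = dg_{11}/dx_2 = 2
dg_{21}/dx_1 = 0 (off-diagonal)
dg_{12}/dx_1 = 0 (off-diagonal)
Numerator = 2 + 0 - 0 = 2
Gamma^1_{12} = 2 / (2 * 2) = 1/2

1/2


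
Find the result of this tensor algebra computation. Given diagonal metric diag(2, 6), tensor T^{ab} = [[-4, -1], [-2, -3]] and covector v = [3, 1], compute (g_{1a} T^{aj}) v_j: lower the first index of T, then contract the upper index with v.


Step 1: lower the first index. For a diagonal metric, g_{ia} T^{aj} = g_{ii} T^{ij} (no sum on i).
g_{11} = 2
S_1{}^1 = 2 * T^{11} = 2 * -4 = -8
S_1{}^2 = 2 * T^{12} = 2 * -1 = -2
Step 2: contract S_1{}^j with v_j.
S_1{}^1 * v_1 = -8 * 3 = -24
S_1{}^2 * v_2 = -2 * 1 = -2
Result = -24 + -2 = -26

-26


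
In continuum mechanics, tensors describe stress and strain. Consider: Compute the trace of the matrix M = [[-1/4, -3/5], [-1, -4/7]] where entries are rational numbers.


The trace is the sum of diagonal entries.
Diagonal: M[1,1] = -1/4, M[2,2] = -4/7
Tr(M) = -1/4 + -4/7
Computing step by step:
After adding M[1,1]: -1/4
After adding M[2,2]: -23/28
Tr(M) = -23/28

-23/28


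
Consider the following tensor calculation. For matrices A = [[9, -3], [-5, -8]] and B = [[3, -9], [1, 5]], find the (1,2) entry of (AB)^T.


(AB)^T_{ij} = (AB)_{ji} = sum_k A_{jk} B_{ki}.
For i=1, j=2 we need (AB)_{21}:
A_{21} * B_{11} = -5 * 3 = -15
A_{22} * B_{21} = -8 * 1 = -8
Sum = -15 + -8 = -23

-23


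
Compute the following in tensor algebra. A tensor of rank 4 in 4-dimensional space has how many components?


The number of components of a rank-r tensor in d dimensions is d^r.
Here d = 4 and r = 4.
4^4 = 256

256


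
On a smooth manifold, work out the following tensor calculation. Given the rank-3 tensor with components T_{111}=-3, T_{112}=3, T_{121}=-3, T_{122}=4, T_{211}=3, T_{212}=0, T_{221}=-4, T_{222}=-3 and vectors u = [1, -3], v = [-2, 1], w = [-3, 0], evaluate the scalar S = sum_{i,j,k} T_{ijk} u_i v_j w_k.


S = sum over i,j,k of T_{ijk} u_i v_j w_k. Expanding all 8 terms:
T_{111}*u_1*v_1*w_1 = -3*1*-2*-3 = -18  (running total: -18)
T_{112}*u_1*v_1*w_2 = 3*1*-2*0 = 0  (running total: -18)
T_{121}*u_1*v_2*w_1 = -3*1*1*-3 = 9  (running total: -9)
T_{122}*u_1*v_2*w_2 = 4*1*1*0 = 0  (running total: -9)
T_{211}*u_2*v_1*w_1 = 3*-3*-2*-3 = -54  (running total: -63)
T_{212}*u_2*v_1*w_2 = 0*-3*-2*0 = 0  (running total: -63)
T_{221}*u_2*v_2*w_1 = -4*-3*1*-3 = -36  (running total: -99)
T_{222}*u_2*v_2*w_2 = -3*-3*1*0 = 0  (running total: -99)
S = -99

-99


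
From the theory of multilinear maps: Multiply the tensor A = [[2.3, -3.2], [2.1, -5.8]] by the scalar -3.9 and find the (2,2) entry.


Scalar multiplication: (cA)_{ij} = c * A_{ij}.
c = -3.9
A_{22} = -5.8
(cA)_{22} = -3.9 * -5.8 = 22.62

22.62


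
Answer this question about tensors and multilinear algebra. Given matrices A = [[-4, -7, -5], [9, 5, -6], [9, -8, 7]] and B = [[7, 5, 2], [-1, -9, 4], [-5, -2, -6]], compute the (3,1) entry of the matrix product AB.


(AB)_{ij} = sum_k A_{ik} B_{kj}.
For i=3, j=1:
A_{31} * B_{11} = 9 * 7 = 63
A_{32} * B_{21} = -8 * -1 = 8
A_{33} * B_{31} = 7 * -5 = -35
Sum = 63 + 8 + -35 = 36

36


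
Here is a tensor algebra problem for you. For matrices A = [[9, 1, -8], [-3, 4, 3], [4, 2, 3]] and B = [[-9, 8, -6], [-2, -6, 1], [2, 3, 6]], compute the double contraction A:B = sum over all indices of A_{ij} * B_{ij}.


A:B = sum over all i,j of A_{ij} * B_{ij}.
Row 1: 9*-9=-81, 1*8=8, -8*-6=48 => row sum = -25
Row 2: -3*-2=6, 4*-6=-24, 3*1=3 => row sum = -15
Row 3: 4*2=8, 2*3=6, 3*6=18 => row sum = 32
Total = -25 + -15 + 32 = -8

-8


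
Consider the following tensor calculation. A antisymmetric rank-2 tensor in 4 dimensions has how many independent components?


A antisymmetric rank-2 tensor in d dimensions has d(d-1)/2 independent components.
d = 4
d(d-1)/2 = 4 * 3 / 2 = 12 / 2 = 6

6


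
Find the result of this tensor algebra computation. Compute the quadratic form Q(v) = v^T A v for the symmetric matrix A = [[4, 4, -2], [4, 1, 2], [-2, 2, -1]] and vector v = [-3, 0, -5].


First compute Av:
(Av)_1 = 4*-3 + 4*0 + -2*-5 = -2
(Av)_2 = 4*-3 + 1*0 + 2*-5 = -22
(Av)_3 = -2*-3 + 2*0 + -1*-5 = 11
Av = [-2, -22, 11]
Then v^T (Av) = -3*-2 + 0*-22 + -5*11
= 6 + 0 + -55 = -49

-49


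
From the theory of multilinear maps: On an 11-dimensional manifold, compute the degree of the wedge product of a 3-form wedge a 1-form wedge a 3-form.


The degree of a wedge product is the sum of the degrees of the individual forms.
Degrees: 3, 1, 3
Total degree = 3 + 1 + 3 = 7

7


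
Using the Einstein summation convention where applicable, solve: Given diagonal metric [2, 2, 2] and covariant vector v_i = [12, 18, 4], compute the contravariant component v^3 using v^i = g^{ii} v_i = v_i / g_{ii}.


To raise an index with a diagonal metric: v^i = v_i / g_{ii}.
For index 3: v_3 = 4, g_{33} = 2
v^3 = 4 / 2 = 2

2


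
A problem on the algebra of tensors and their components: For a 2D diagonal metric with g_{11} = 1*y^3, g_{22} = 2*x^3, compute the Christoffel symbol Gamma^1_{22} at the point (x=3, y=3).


For a diagonal metric, Gamma^k_{ij} = (1/2) g^{kk} (dg_{ik}/dx_j + dg_{jk}/dx_i - dg_{ij}/dx_k).
The metric is diagonal, so g_{ab} = 0 for a != b.
At the given point: g_{11} = 27, g_{22} = 54
g^{11} = 1/27
dg_{21}/dx_2 = 0 (off-diagonal)
dg_{21}/dx_2 = 0 (off-diagonal)
dg_{22}/dx_1 = dg_{22}/dx_1 = 54
Numerator = 0 + 0 - 54 = -54
Gamma^1_{22} = -54 / (2 * 27) = -1

-1


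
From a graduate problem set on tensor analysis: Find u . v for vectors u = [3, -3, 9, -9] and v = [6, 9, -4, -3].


The inner product u . v = sum of u_i * v_i.
Term-by-term: 3 * 6, -3 * 9, 9 * -4, -9 * -3
Products: 18, -27, -36, 27
Sum = 18 + -27 + -36 + 27 = -18

-18


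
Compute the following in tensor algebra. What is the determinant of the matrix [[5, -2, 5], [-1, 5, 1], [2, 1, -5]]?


Expanding along the first row, det(A) = a11*M_11 - a12*M_12 + a13*M_13, where M_1j is the (1,j) minor.
Minor M_11 = 5*-5 - 1*1 = -26
Minor M_12 = -1*-5 - 1*2 = 3
Minor M_13 = -1*1 - 5*2 = -11
det = 5*(-26) - -2*(3) + 5*(-11)
    = -130 - -6 + -55
    = -179

-179


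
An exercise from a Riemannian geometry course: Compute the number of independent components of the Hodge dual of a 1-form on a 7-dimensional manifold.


The Hodge dual of a p-form on an n-dimensional manifold is an (n-p)-form.
n = 7, p = 1, so dual degree = 7 - 1 = 6
The number of components is C(n, n-p) = C(7, 6) = 7

7


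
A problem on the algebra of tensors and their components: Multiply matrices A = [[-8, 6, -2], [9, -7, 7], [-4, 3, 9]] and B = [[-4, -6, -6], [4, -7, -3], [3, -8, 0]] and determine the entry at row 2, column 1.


(AB)_{ij} = sum_k A_{ik} B_{kj}.
For i=2, j=1:
A_{21} * B_{11} = 9 * -4 = -36
A_{22} * B_{21} = -7 * 4 = -28
A_{23} * B_{31} = 7 * 3 = 21
Sum = -36 + -28 + 21 = -43

-43


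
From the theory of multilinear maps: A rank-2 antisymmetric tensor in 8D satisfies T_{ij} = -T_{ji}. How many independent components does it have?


An antisymmetric rank-2 tensor satisfies A_{ij} = -A_{ji}, so diagonal entries are zero.
The independent components are the upper-triangular entries: C(n, 2) = n(n-1)/2.
n = 8
C(8, 2) = 8 * 7 / 2 = 56 / 2 = 28

28


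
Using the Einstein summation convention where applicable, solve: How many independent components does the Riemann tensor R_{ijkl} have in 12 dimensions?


The Riemann tensor in d dimensions has d^2(d^2 - 1)/12 independent components.
d = 12, so d^2 = 144
d^2 - 1 = 143
d^2(d^2 - 1) = 144 * 143 = 20592
Divide by 12: 20592 / 12 = 1716

1716


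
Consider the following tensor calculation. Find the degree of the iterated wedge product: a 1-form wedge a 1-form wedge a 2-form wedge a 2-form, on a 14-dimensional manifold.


The degree of a wedge product is the sum of the degrees of the individual forms.
Degrees: 1, 1, 2, 2
Total degree = 1 + 1 + 2 + 2 = 6

6


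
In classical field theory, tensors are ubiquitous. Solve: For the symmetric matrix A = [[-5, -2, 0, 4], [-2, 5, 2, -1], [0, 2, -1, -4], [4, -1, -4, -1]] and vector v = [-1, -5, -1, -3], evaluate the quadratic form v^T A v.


First compute Av:
(Av)_1 = -5*-1 + -2*-5 + 0*-1 + 4*-3 = 3
(Av)_2 = -2*-1 + 5*-5 + 2*-1 + -1*-3 = -22
(Av)_3 = 0*-1 + 2*-5 + -1*-1 + -4*-3 = 3
(Av)_4 = 4*-1 + -1*-5 + -4*-1 + -1*-3 = 8
Av = [3, -22, 3, 8]
Then v^T (Av) = -1*3 + -5*-22 + -1*3 + -3*8
= -3 + 110 + -3 + -24 = 80

80


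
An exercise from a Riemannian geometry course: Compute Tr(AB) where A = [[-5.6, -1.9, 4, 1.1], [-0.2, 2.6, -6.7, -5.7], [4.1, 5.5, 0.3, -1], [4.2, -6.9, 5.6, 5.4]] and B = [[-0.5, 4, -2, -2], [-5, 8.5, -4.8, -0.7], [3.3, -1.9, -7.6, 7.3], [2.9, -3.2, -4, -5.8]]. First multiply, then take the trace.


Tr(AB) = sum_i (AB)_{ii} where (AB)_{ii} = sum_k A_{ik} B_{ki}.
(AB)_{11} = -5.6*-0.5 + -1.9*-5 + 4*3.3 + 1.1*2.9 = 28.69
(AB)_{22} = -0.2*4 + 2.6*8.5 + -6.7*-1.9 + -5.7*-3.2 = 52.27
(AB)_{33} = 4.1*-2 + 5.5*-4.8 + 0.3*-7.6 + -1*-4 = -32.88
(AB)_{44} = 4.2*-2 + -6.9*-0.7 + 5.6*7.3 + 5.4*-5.8 = 5.99
Tr(AB) = 28.69 + 52.27 + -32.88 + 5.99 = 54.07

54.07


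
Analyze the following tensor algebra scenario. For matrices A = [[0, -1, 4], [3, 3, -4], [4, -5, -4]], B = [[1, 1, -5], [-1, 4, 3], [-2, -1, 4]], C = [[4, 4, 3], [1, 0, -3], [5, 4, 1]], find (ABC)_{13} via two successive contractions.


(ABC)_{13} = sum_m (AB)_{1m} C_{m3}. First compute row 1 of AB.
(AB)_{11} = 0*1 + -1*-1 + 4*-2 = -7
(AB)_{12} = 0*1 + -1*4 + 4*-1 = -8
(AB)_{13} = 0*-5 + -1*3 + 4*4 = 13
Now contract with column 3 of C:
(AB)_{11} * C_{13} = -7 * 3 = -21
(AB)_{12} * C_{23} = -8 * -3 = 24
(AB)_{13} * C_{33} = 13 * 1 = 13
(ABC)_{13} = -21 + 24 + 13 = 16

16


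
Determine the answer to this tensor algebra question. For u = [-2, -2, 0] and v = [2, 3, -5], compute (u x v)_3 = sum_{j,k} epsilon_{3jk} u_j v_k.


(u x v)_3 = sum_{j,k} epsilon_{3jk} u_j v_k. Only permutations of (1,2,3) contribute; the two non-zero terms are:
eps_{312} u_1 v_2 = 1 * -2 * 3 = -6
eps_{321} u_2 v_1 = -1 * -2 * 2 = 4
(u x v)_3 = -2

-2


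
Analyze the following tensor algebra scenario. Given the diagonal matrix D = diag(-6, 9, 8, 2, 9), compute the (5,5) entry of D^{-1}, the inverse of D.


For a diagonal matrix, the inverse has entries (D^{-1})_{ii} = 1/d_{ii}.
The diagonal entries are: d_{11} = -6, d_{22} = 9, d_{33} = 8, d_{44} = 2, d_{55} = 9
We need (D^{-1})_{55} = 1/d_{55} = 1/9 = 1/9

1/9


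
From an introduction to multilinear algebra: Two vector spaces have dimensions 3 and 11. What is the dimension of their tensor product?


The dimension of a tensor product is the product of dimensions.
dim(V) = 3, dim(W) = 11
dim(V (x) W) = 3 * 11 = 33

33


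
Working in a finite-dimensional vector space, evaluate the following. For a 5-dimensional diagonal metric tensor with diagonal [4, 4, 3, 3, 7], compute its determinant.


For a diagonal metric, the determinant is the product of diagonal entries.
Diagonal entries: 4, 4, 3, 3, 7
det(g) = 4 * 4 * 3 * 3 * 7 = 1008

1008


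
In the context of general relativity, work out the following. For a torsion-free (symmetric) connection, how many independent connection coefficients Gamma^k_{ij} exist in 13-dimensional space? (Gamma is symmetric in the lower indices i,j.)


Christoffel symbols Gamma^k_{ij} are symmetric in i,j, so there are d * d(d+1)/2 independent symbols.
d = 13
d(d+1)/2 = 13 * 14 / 2 = 91
Total = 13 * 91 = 1183

1183


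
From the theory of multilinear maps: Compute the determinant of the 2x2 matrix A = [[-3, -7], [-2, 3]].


For a 2x2 matrix [[a, b], [c, d]], det = a*d - b*c.
a = -3, b = -7, c = -2, d = 3
a*d = -3 * 3 = -9
b*c = -7 * -2 = 14
det = -9 - 14 = -23

-23


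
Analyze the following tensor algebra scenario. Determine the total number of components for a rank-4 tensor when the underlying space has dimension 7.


The number of components of a rank-r tensor in d dimensions is d^r.
Here d = 7 and r = 4.
7^4 = 2401

2401


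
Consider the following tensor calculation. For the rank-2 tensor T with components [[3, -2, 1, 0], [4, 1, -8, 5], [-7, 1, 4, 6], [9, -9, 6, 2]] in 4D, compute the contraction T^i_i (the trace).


The contraction (trace) of a rank-2 tensor is the sum of its diagonal elements.
Diagonal entries: A[1,1] = 3, A[2,2] = 1, A[3,3] = 4, A[4,4] = 2
Tr(A) = 3 + 1 + 4 + 2 = 10

10


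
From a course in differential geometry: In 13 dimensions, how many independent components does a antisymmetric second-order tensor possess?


A antisymmetric rank-2 tensor in d dimensions has d(d-1)/2 independent components.
d = 13
d(d-1)/2 = 13 * 12 / 2 = 156 / 2 = 78

78


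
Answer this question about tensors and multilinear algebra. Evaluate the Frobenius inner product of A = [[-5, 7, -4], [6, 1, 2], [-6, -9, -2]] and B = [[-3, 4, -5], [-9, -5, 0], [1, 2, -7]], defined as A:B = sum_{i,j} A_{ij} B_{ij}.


A:B = sum over all i,j of A_{ij} * B_{ij}.
Row 1: -5*-3=15, 7*4=28, -4*-5=20 => row sum = 63
Row 2: 6*-9=-54, 1*-5=-5, 2*0=0 => row sum = -59
Row 3: -6*1=-6, -9*2=-18, -2*-7=14 => row sum = -10
Total = 63 + -59 + -10 = -6

-6


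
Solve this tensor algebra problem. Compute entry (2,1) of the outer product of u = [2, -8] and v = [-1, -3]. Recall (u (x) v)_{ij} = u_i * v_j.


The outer product entry T_{ij} = u_i * v_j.
We need i=2, j=1.
u_2 = -8, v_1 = -1
T_{2,1} = -8 * -1 = 8

8


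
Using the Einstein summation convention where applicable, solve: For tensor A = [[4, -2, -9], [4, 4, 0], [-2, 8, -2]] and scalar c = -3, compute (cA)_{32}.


Scalar multiplication: (cA)_{ij} = c * A_{ij}.
c = -3
A_{32} = 8
(cA)_{32} = -3 * 8 = -24

-24


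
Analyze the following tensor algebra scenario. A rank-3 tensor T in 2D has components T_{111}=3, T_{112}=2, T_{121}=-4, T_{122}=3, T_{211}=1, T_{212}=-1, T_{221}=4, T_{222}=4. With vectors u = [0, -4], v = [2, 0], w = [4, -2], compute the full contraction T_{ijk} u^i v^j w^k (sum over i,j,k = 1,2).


S = sum over i,j,k of T_{ijk} u_i v_j w_k. Expanding all 8 terms:
T_{111}*u_1*v_1*w_1 = 3*0*2*4 = 0  (running total: 0)
T_{112}*u_1*v_1*w_2 = 2*0*2*-2 = 0  (running total: 0)
T_{121}*u_1*v_2*w_1 = -4*0*0*4 = 0  (running total: 0)
T_{122}*u_1*v_2*w_2 = 3*0*0*-2 = 0  (running total: 0)
T_{211}*u_2*v_1*w_1 = 1*-4*2*4 = -32  (running total: -32)
T_{212}*u_2*v_1*w_2 = -1*-4*2*-2 = -16  (running total: -48)
T_{221}*u_2*v_2*w_1 = 4*-4*0*4 = 0  (running total: -48)
T_{222}*u_2*v_2*w_2 = 4*-4*0*-2 = 0  (running total: -48)
S = -48

-48


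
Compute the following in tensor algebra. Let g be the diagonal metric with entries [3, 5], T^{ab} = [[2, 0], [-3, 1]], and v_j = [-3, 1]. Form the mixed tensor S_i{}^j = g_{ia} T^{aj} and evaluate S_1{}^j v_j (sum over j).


Step 1: lower the first index. For a diagonal metric, g_{ia} T^{aj} = g_{ii} T^{ij} (no sum on i).
g_{11} = 3
S_1{}^1 = 3 * T^{11} = 3 * 2 = 6
S_1{}^2 = 3 * T^{12} = 3 * 0 = 0
Step 2: contract S_1{}^j with v_j.
S_1{}^1 * v_1 = 6 * -3 = -18
S_1{}^2 * v_2 = 0 * 1 = 0
Result = -18 + 0 = -18

-18


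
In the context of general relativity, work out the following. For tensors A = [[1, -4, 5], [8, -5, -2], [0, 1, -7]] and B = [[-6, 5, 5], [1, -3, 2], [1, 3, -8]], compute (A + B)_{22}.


Tensor addition is component-wise: (A + B)_{ij} = A_{ij} + B_{ij}.
A_{22} = -5
B_{22} = -3
(A + B)_{22} = -5 + -3 = -8

-8


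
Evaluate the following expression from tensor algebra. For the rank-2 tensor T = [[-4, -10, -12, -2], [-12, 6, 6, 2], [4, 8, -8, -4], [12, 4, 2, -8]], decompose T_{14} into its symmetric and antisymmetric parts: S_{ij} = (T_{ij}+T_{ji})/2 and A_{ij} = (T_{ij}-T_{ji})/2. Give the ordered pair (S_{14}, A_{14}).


T_{14} = -2
T_{41} = 12
S_{14} = (-2 + 12)/2 = 10/2 = 5
A_{14} = (-2 - 12)/2 = -14/2 = -7
Check: S + A = 5 + -7 = -2 = T_{14}.

(5, -7)


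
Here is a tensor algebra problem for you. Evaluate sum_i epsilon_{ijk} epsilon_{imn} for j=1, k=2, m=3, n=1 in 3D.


Using the identity: epsilon_{ijk} epsilon_{imn} = delta_{jm} delta_{kn} - delta_{jn} delta_{km}.
delta_{13} = 0
delta_{21} = 0
delta_{11} = 1
delta_{23} = 0
Result = 0 * 0 - 1 * 0 = 0 - 0 = 0

0


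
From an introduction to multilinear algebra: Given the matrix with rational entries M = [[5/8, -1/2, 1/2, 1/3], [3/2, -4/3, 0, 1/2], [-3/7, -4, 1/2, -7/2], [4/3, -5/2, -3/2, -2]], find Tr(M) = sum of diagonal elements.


The trace is the sum of diagonal entries.
Diagonal: M[1,1] = 5/8, M[2,2] = -4/3, M[3,3] = 1/2, M[4,4] = -2
Tr(M) = 5/8 + -4/3 + 1/2 + -2
Computing step by step:
After adding M[1,1]: 5/8
After adding M[2,2]: -17/24
After adding M[3,3]: -5/24
After adding M[4,4]: -53/24
Tr(M) = -53/24

-53/24


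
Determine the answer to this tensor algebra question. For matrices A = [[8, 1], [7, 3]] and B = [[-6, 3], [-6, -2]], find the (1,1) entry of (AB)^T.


(AB)^T_{ij} = (AB)_{ji} = sum_k A_{jk} B_{ki}.
For i=1, j=1 we need (AB)_{11}:
A_{11} * B_{11} = 8 * -6 = -48
A_{12} * B_{21} = 1 * -6 = -6
Sum = -48 + -6 = -54

-54


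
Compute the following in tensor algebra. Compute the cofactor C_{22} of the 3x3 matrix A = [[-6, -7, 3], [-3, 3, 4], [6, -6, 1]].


To find cofactor C_{22}, delete row 2 and column 2.
The resulting 2x2 submatrix is: [[-6, 3], [6, 1]]
Minor M_{22} = -6*1 - 3*6
  = -6 - 18 = -24
Sign = (-1)^(2+2) = (-1)^4 = 1
Cofactor C_{22} = 1 * -24 = -24

-24


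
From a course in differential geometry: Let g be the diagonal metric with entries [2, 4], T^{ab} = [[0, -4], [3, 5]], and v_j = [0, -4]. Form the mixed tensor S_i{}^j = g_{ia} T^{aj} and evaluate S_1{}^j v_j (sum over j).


Step 1: lower the first index. For a diagonal metric, g_{ia} T^{aj} = g_{ii} T^{ij} (no sum on i).
g_{11} = 2
S_1{}^1 = 2 * T^{11} = 2 * 0 = 0
S_1{}^2 = 2 * T^{12} = 2 * -4 = -8
Step 2: contract S_1{}^j with v_j.
S_1{}^1 * v_1 = 0 * 0 = 0
S_1{}^2 * v_2 = -8 * -4 = 32
Result = 0 + 32 = 32

32


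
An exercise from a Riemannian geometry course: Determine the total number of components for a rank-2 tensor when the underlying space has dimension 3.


The number of components of a rank-r tensor in d dimensions is d^r.
Here d = 3 and r = 2.
3^2 = 9

9


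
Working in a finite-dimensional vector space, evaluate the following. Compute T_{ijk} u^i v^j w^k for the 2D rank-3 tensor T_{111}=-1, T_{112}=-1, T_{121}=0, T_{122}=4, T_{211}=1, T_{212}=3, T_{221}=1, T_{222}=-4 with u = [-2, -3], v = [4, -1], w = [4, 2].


S = sum over i,j,k of T_{ijk} u_i v_j w_k. Expanding all 8 terms:
T_{111}*u_1*v_1*w_1 = -1*-2*4*4 = 32  (running total: 32)
T_{112}*u_1*v_1*w_2 = -1*-2*4*2 = 16  (running total: 48)
T_{121}*u_1*v_2*w_1 = 0*-2*-1*4 = 0  (running total: 48)
T_{122}*u_1*v_2*w_2 = 4*-2*-1*2 = 16  (running total: 64)
T_{211}*u_2*v_1*w_1 = 1*-3*4*4 = -48  (running total: 16)
T_{212}*u_2*v_1*w_2 = 3*-3*4*2 = -72  (running total: -56)
T_{221}*u_2*v_2*w_1 = 1*-3*-1*4 = 12  (running total: -44)
T_{222}*u_2*v_2*w_2 = -4*-3*-1*2 = -24  (running total: -68)
S = -68

-68


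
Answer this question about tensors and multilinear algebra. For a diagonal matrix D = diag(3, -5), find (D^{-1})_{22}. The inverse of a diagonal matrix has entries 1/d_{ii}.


For a diagonal matrix, the inverse has entries (D^{-1})_{ii} = 1/d_{ii}.
The diagonal entries are: d_{11} = 3, d_{22} = -5
We need (D^{-1})_{22} = 1/d_{22} = 1/-5 = -1/5

-1/5


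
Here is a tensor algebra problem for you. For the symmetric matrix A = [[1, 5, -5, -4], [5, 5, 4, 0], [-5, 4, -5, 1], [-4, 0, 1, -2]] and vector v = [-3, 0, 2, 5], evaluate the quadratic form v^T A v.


First compute Av:
(Av)_1 = 1*-3 + 5*0 + -5*2 + -4*5 = -33
(Av)_2 = 5*-3 + 5*0 + 4*2 + 0*5 = -7
(Av)_3 = -5*-3 + 4*0 + -5*2 + 1*5 = 10
(Av)_4 = -4*-3 + 0*0 + 1*2 + -2*5 = 4
Av = [-33, -7, 10, 4]
Then v^T (Av) = -3*-33 + 0*-7 + 2*10 + 5*4
= 99 + 0 + 20 + 20 = 139

139


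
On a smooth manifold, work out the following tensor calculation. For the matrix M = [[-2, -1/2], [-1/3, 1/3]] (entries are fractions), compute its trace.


The trace is the sum of diagonal entries.
Diagonal: M[1,1] = -2, M[2,2] = 1/3
Tr(M) = -2 + 1/3
Computing step by step:
After adding M[1,1]: -2
After adding M[2,2]: -5/3
Tr(M) = -5/3

-5/3


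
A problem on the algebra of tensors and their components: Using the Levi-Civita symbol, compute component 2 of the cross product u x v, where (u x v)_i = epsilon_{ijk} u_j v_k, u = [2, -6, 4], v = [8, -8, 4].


(u x v)_2 = sum_{j,k} epsilon_{2jk} u_j v_k. Only permutations of (1,2,3) contribute; the two non-zero terms are:
eps_{213} u_1 v_3 = -1 * 2 * 4 = -8
eps_{231} u_3 v_1 = 1 * 4 * 8 = 32
(u x v)_2 = 24

24


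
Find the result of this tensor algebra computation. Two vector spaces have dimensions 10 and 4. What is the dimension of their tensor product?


The dimension of a tensor product is the product of dimensions.
dim(V) = 10, dim(W) = 4
dim(V (x) W) = 10 * 4 = 40

40


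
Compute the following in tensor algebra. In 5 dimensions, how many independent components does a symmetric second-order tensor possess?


A symmetric rank-2 tensor in d dimensions has d(d+1)/2 independent components.
d = 5
d(d+1)/2 = 5 * 6 / 2 = 30 / 2 = 15

15


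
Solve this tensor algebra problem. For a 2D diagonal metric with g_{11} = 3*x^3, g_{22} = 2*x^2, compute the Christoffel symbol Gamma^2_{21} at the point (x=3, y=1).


For a diagonal metric, Gamma^k_{ij} = (1/2) g^{kk} (dg_{ik}/dx_j + dg_{jk}/dx_i - dg_{ij}/dx_k).
The metric is diagonal, so g_{ab} = 0 for a != b.
At the given point: g_{11} = 81, g_{22} = 18
g^{22} = 1/18
dg_{22}/dx_1 = dg_{22}/dx_1 = 12
dg_{12}/dx_2 = 0 (off-diagonal)
dg_{21}/dx_2 = 0 (off-diagonal)
Numerator = 12 + 0 - 0 = 12
Gamma^2_{21} = 12 / (2 * 18) = 1/3

1/3


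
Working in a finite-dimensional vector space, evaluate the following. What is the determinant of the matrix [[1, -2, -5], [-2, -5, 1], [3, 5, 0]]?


Expanding along the first row, det(A) = a11*M_11 - a12*M_12 + a13*M_13, where M_1j is the (1,j) minor.
Minor M_11 = -5*0 - 1*5 = -5
Minor M_12 = -2*0 - 1*3 = -3
Minor M_13 = -2*5 - -5*3 = 5
det = 1*(-5) - -2*(-3) + -5*(5)
    = -5 - 6 + -25
    = -36

-36


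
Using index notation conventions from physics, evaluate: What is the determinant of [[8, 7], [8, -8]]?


For a 2x2 matrix [[a, b], [c, d]], det = a*d - b*c.
a = 8, b = 7, c = 8, d = -8
a*d = 8 * -8 = -64
b*c = 7 * 8 = 56
det = -64 - 56 = -120

-120


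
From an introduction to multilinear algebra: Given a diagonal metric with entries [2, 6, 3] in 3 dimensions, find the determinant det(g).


For a diagonal metric, the determinant is the product of diagonal entries.
Diagonal entries: 2, 6, 3
det(g) = 2 * 6 * 3 = 36

36


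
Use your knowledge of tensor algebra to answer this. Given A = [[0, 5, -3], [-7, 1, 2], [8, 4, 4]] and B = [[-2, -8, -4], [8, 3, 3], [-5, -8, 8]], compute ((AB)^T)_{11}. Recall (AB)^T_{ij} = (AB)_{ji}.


(AB)^T_{ij} = (AB)_{ji} = sum_k A_{jk} B_{ki}.
For i=1, j=1 we need (AB)_{11}:
A_{11} * B_{11} = 0 * -2 = 0
A_{12} * B_{21} = 5 * 8 = 40
A_{13} * B_{31} = -3 * -5 = 15
Sum = 0 + 40 + 15 = 55

55


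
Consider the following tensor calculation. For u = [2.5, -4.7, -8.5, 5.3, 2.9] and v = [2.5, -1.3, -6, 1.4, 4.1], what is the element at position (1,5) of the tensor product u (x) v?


The outer product entry T_{ij} = u_i * v_j.
We need i=1, j=5.
u_1 = 2.5, v_5 = 4.1
T_{1,5} = 2.5 * 4.1 = 10.25

10.25


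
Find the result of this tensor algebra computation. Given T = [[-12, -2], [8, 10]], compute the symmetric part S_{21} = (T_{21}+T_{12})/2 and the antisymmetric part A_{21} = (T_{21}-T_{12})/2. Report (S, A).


T_{21} = 8
T_{12} = -2
S_{21} = (8 + -2)/2 = 6/2 = 3
A_{21} = (8 - -2)/2 = 10/2 = 5
Check: S + A = 3 + 5 = 8 = T_{21}.

(3, 5)
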